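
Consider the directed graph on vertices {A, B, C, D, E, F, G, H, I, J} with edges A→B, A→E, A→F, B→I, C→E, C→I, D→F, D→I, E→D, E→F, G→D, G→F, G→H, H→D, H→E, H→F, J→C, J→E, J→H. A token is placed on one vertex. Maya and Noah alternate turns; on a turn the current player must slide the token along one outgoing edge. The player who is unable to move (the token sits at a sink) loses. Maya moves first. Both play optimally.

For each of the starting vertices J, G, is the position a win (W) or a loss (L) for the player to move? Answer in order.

Positions with no move are L. A position that does have a move is losing for the player to move precisely when every available move leads to a winning position for the opponent. Fill in the labels:
Every edge goes from a vertex to one that appears earlier in the order F, I, D, E, H, C, J, B, G, A, so processing vertices in that order labels each vertex after all of its successors.
F: no outgoing edge → L
I: no outgoing edge → L
D: →I(L), so W
E: →F(L), so W
H: →F(L), so W
C: →I(L), so W
J: →C(W), H(W), E(W) — all W, so L
B: →I(L), so W
G: →F(L), so W
A: →F(L), so W

J: L, G: W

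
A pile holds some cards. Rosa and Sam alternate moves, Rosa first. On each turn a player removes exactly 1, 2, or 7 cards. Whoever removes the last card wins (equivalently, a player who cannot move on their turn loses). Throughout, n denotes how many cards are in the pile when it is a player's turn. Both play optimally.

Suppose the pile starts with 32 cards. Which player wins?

Rosa wins.

Compute win/loss labels from the base case upward. A position with no move is L. Any other position is W if it can reach an L in one move, else L.
n=0: no move → L
n=1: can move to 0, which is L ⇒ W
n=2: can move to 0, which is L ⇒ W
n=3: moves to 2(W), 1(W); every one is W ⇒ L
n=4: can move to 3, which is L ⇒ W
n=5: can move to 3, which is L ⇒ W
n=6: moves to 5(W), 4(W); every one is W ⇒ L
n=7: can move to 6, which is L ⇒ W
n=8: can move to 6, which is L ⇒ W
n=9: moves to 8(W), 7(W), 2(W); every one is W ⇒ L
n=10: can move to 9, which is L ⇒ W
n=11: can move to 9, which is L ⇒ W
n=12: moves to 11(W), 10(W), 5(W); every one is W ⇒ L
n=13: can move to 12, which is L ⇒ W
n=14: can move to 12, which is L ⇒ W
n=15: moves to 14(W), 13(W), 8(W); every one is W ⇒ L
n=16: can move to 15, which is L ⇒ W
n=17: can move to 15, which is L ⇒ W
n=18: moves to 17(W), 16(W), 11(W); every one is W ⇒ L
n=19: can move to 18, which is L ⇒ W
n=20: can move to 18, which is L ⇒ W
n=21: moves to 20(W), 19(W), 14(W); every one is W ⇒ L
n=22: can move to 21, which is L ⇒ W
n=23: can move to 21, which is L ⇒ W
n=24: moves to 23(W), 22(W), 17(W); every one is W ⇒ L
n=25: can move to 24, which is L ⇒ W
n=26: can move to 24, which is L ⇒ W
n=27: moves to 26(W), 25(W), 20(W); every one is W ⇒ L
n=28: can move to 27, which is L ⇒ W
n=29: can move to 27, which is L ⇒ W
n=30: moves to 29(W), 28(W), 23(W); every one is W ⇒ L
n=31: can move to 30, which is L ⇒ W
n=32: can move to 30, which is L ⇒ W
From 32 Rosa can remove 2, leaving 30, reaching an L position.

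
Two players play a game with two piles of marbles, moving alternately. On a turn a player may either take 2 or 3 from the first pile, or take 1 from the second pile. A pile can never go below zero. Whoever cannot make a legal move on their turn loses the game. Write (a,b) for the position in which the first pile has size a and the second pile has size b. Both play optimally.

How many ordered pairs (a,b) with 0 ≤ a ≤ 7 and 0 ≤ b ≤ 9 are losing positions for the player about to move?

Use the standard recursion: the mover loses at a terminal position; elsewhere, the mover wins exactly when some move hands the opponent an L position.
Every move lowers a or b (never raises either), so fill the grid row by row in increasing a, and left to right within a row: each cell's successors are then already labelled.
      b=0  b=1  b=2  b=3  b=4  b=5  b=6  b=7  b=8  b=9
a=0:    L    W    L    W    L    W    L    W    L    W
a=1:    L    W    L    W    L    W    L    W    L    W
a=2:    W    L    W    L    W    L    W    L    W    L
a=3:    W    L    W    L    W    L    W    L    W    L
a=4:    W    W    W    W    W    W    W    W    W    W
a=5:    L    W    L    W    L    W    L    W    L    W
a=6:    L    W    L    W    L    W    L    W    L    W
a=7:    W    L    W    L    W    L    W    L    W    L
Cells with no legal move (terminal, hence L): (0,0), (1,0).
The remaining L cells, each justified by listing all of its moves:
(0,2): the only move is to (0,1)(W), a W ⇒ L
(0,4): the only move is to (0,3)(W), a W ⇒ L
(0,6): the only move is to (0,5)(W), a W ⇒ L
(0,8): the only move is to (0,7)(W), a W ⇒ L
(1,2): the only move is to (1,1)(W), a W ⇒ L
(1,4): the only move is to (1,3)(W), a W ⇒ L
(1,6): the only move is to (1,5)(W), a W ⇒ L
(1,8): the only move is to (1,7)(W), a W ⇒ L
(2,1): moves to (0,1)(W), (2,0)(W); every one is W ⇒ L
(2,3): moves to (0,3)(W), (2,2)(W); every one is W ⇒ L
(2,5): moves to (0,5)(W), (2,4)(W); every one is W ⇒ L
(2,7): moves to (0,7)(W), (2,6)(W); every one is W ⇒ L
(2,9): moves to (0,9)(W), (2,8)(W); every one is W ⇒ L
(3,1): moves to (1,1)(W), (0,1)(W), (3,0)(W); every one is W ⇒ L
(3,3): moves to (1,3)(W), (0,3)(W), (3,2)(W); every one is W ⇒ L
(3,5): moves to (1,5)(W), (0,5)(W), (3,4)(W); every one is W ⇒ L
(3,7): moves to (1,7)(W), (0,7)(W), (3,6)(W); every one is W ⇒ L
(3,9): moves to (1,9)(W), (0,9)(W), (3,8)(W); every one is W ⇒ L
(5,0): moves to (3,0)(W), (2,0)(W); every one is W ⇒ L
(5,2): moves to (3,2)(W), (2,2)(W), (5,1)(W); every one is W ⇒ L
(5,4): moves to (3,4)(W), (2,4)(W), (5,3)(W); every one is W ⇒ L
(5,6): moves to (3,6)(W), (2,6)(W), (5,5)(W); every one is W ⇒ L
(5,8): moves to (3,8)(W), (2,8)(W), (5,7)(W); every one is W ⇒ L
(6,0): moves to (4,0)(W), (3,0)(W); every one is W ⇒ L
(6,2): moves to (4,2)(W), (3,2)(W), (6,1)(W); every one is W ⇒ L
(6,4): moves to (4,4)(W), (3,4)(W), (6,3)(W); every one is W ⇒ L
(6,6): moves to (4,6)(W), (3,6)(W), (6,5)(W); every one is W ⇒ L
(6,8): moves to (4,8)(W), (3,8)(W), (6,7)(W); every one is W ⇒ L
(7,1): moves to (5,1)(W), (4,1)(W), (7,0)(W); every one is W ⇒ L
(7,3): moves to (5,3)(W), (4,3)(W), (7,2)(W); every one is W ⇒ L
(7,5): moves to (5,5)(W), (4,5)(W), (7,4)(W); every one is W ⇒ L
(7,7): moves to (5,7)(W), (4,7)(W), (7,6)(W); every one is W ⇒ L
(7,9): moves to (5,9)(W), (4,9)(W), (7,8)(W); every one is W ⇒ L
Every other cell has at least one move into one of the L cells above, so it is W.
L cells per row: a=0: 5, a=1: 5, a=2: 5, a=3: 5, a=4: 0, a=5: 5, a=6: 5, a=7: 5; total 35.

35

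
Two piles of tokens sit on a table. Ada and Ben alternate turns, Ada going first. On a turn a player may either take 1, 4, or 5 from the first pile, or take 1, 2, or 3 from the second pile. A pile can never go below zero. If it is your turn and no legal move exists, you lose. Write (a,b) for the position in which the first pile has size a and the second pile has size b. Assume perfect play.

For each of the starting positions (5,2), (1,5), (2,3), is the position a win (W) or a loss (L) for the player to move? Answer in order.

(5,2): W, (1,5): L, (2,3): W

Positions with no move are L. A position that does have a move is losing for the player to move precisely when every available move leads to a winning position for the opponent. Fill in the labels:
No move ever increases a pile, so every position that can arise here has a ≤ 5 and b ≤ 5; it is enough to label the cells with 0 ≤ a ≤ 5 and 0 ≤ b ≤ 5.
Every move lowers a or b (never raises either), so fill the grid row by row in increasing a, and left to right within a row: each cell's successors are then already labelled.
      b=0  b=1  b=2  b=3  b=4  b=5
a=0:    L    W    W    W    L    W
a=1:    W    L    W    W    W    L
a=2:    L    W    W    W    L    W
a=3:    W    L    W    W    W    L
a=4:    W    W    L    W    W    W
a=5:    W    W    W    L    W    W
Cells with no legal move (terminal, hence L): (0,0).
The remaining L cells, each justified by listing all of its moves:
(0,4): moves to (0,3)(W), (0,2)(W), (0,1)(W); every one is W ⇒ L
(1,1): moves to (0,1)(W), (1,0)(W); every one is W ⇒ L
(1,5): moves to (0,5)(W), (1,4)(W), (1,3)(W), (1,2)(W); every one is W ⇒ L
(2,0): the only move is to (1,0)(W), a W ⇒ L
(2,4): moves to (1,4)(W), (2,3)(W), (2,2)(W), (2,1)(W); every one is W ⇒ L
(3,1): moves to (2,1)(W), (3,0)(W); every one is W ⇒ L
(3,5): moves to (2,5)(W), (3,4)(W), (3,3)(W), (3,2)(W); every one is W ⇒ L
(4,2): moves to (3,2)(W), (0,2)(W), (4,1)(W), (4,0)(W); every one is W ⇒ L
(5,3): moves to (4,3)(W), (1,3)(W), (0,3)(W), (5,2)(W), (5,1)(W), (5,0)(W); every one is W ⇒ L
Every other cell has at least one move into one of the L cells above, so it is W.
(5,2): the move to (4,2) reaches an L cell, so W
(1,5): one of the L cells justified above, so L
(2,3): the move to (2,0) reaches an L cell, so W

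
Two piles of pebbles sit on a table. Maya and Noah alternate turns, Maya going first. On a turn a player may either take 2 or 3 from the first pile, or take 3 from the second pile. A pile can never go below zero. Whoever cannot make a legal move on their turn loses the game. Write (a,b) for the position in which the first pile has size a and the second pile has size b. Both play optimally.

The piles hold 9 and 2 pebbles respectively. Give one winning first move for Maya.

Work bottom-up. With no move the player to move loses. Otherwise the position is W if at least one move leads to an L position for the opponent, and L if every move leads to a W.
No move ever increases a pile, so every position that can arise here has a ≤ 9 and b ≤ 2; it is enough to label the cells with 0 ≤ a ≤ 9 and 0 ≤ b ≤ 2.
Every move lowers a or b (never raises either), so fill the grid row by row in increasing a, and left to right within a row: each cell's successors are then already labelled.
      b=0  b=1  b=2
a=0:    L    L    L
a=1:    L    L    L
a=2:    W    W    W
a=3:    W    W    W
a=4:    W    W    W
a=5:    L    L    L
a=6:    L    L    L
a=7:    W    W    W
a=8:    W    W    W
a=9:    W    W    W
Cells with no legal move (terminal, hence L): (0,0), (0,1), (0,2), (1,0), (1,1), (1,2).
The remaining L cells, each justified by listing all of its moves:
(5,0): only reaches (3,0)(W), (2,0)(W), all W → L
(5,1): only reaches (3,1)(W), (2,1)(W), all W → L
(5,2): only reaches (3,2)(W), (2,2)(W), all W → L
(6,0): only reaches (4,0)(W), (3,0)(W), all W → L
(6,1): only reaches (4,1)(W), (3,1)(W), all W → L
(6,2): only reaches (4,2)(W), (3,2)(W), all W → L
Every other cell has at least one move into one of the L cells above, so it is W.
From (9,2), the L positions reachable in one move are: (6,2).

Move to (6,2).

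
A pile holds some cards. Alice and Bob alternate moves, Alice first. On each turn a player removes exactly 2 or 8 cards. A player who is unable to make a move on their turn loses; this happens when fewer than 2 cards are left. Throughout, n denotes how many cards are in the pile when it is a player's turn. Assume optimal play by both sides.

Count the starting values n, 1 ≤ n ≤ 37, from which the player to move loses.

Use the standard recursion: the mover loses at a terminal position; elsewhere, the mover wins exactly when some move hands the opponent an L position.
n=0: no move → L
n=1: no move → L
n=2: →0(L), so W
n=3: →1(L), so W
n=4: →2(W) only, which is W, so L
n=5: →3(W) only, which is W, so L
n=6: →4(L), so W
n=7: →5(L), so W
n=8: →0(L), so W
n=9: →1(L), so W
n=10: →8(W), 2(W) — all W, so L
n=11: →9(W), 3(W) — all W, so L
n=12: →10(L), so W
n=13: →11(L), so W
n=14: →12(W), 6(W) — all W, so L
n=15: →13(W), 7(W) — all W, so L
n=16: →14(L), so W
n=17: →15(L), so W
n=18: →10(L), so W
n=19: →11(L), so W
n=20: →18(W), 12(W) — all W, so L
n=21: →19(W), 13(W) — all W, so L
n=22: →20(L), so W
n=23: →21(L), so W
n=24: →22(W), 16(W) — all W, so L
n=25: →23(W), 17(W) — all W, so L
n=26: →24(L), so W
n=27: →25(L), so W
n=28: →20(L), so W
n=29: →21(L), so W
n=30: →28(W), 22(W) — all W, so L
n=31: →29(W), 23(W) — all W, so L
n=32: →30(L), so W
n=33: →31(L), so W
n=34: →32(W), 26(W) — all W, so L
n=35: →33(W), 27(W) — all W, so L
n=36: →34(L), so W
n=37: →35(L), so W
L entries with 1 ≤ n ≤ 37 (n=0 is outside the asked range and is not counted): n = 1, 4, 5, 10, 11, 14, 15, 20, 21, 24, 25, 30, 31, 34, 35; that makes 15.

15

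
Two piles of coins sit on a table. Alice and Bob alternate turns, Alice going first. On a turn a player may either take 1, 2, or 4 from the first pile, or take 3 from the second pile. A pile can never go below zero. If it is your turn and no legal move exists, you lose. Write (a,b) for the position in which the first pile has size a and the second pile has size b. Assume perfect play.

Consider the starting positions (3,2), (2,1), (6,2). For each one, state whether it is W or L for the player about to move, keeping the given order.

Compute win/loss labels from the base case upward. A position with no move is L. Any other position is W if it can reach an L in one move, else L.
No move ever increases a pile, so every position that can arise here has a ≤ 6 and b ≤ 2; it is enough to label the cells with 0 ≤ a ≤ 6 and 0 ≤ b ≤ 2.
Every move lowers a or b (never raises either), so fill the grid row by row in increasing a, and left to right within a row: each cell's successors are then already labelled.
      b=0  b=1  b=2
a=0:    L    L    L
a=1:    W    W    W
a=2:    W    W    W
a=3:    L    L    L
a=4:    W    W    W
a=5:    W    W    W
a=6:    L    L    L
Cells with no legal move (terminal, hence L): (0,0), (0,1), (0,2).
The remaining L cells, each justified by listing all of its moves:
(3,0): only reaches (2,0)(W), (1,0)(W), all W → L
(3,1): only reaches (2,1)(W), (1,1)(W), all W → L
(3,2): only reaches (2,2)(W), (1,2)(W), all W → L
(6,0): only reaches (5,0)(W), (4,0)(W), (2,0)(W), all W → L
(6,1): only reaches (5,1)(W), (4,1)(W), (2,1)(W), all W → L
(6,2): only reaches (5,2)(W), (4,2)(W), (2,2)(W), all W → L
Every other cell has at least one move into one of the L cells above, so it is W.
(3,2): one of the L cells justified above, so L
(2,1): the move to (0,1) reaches an L cell, so W
(6,2): one of the L cells justified above, so L

(3,2): L, (2,1): W, (6,2): L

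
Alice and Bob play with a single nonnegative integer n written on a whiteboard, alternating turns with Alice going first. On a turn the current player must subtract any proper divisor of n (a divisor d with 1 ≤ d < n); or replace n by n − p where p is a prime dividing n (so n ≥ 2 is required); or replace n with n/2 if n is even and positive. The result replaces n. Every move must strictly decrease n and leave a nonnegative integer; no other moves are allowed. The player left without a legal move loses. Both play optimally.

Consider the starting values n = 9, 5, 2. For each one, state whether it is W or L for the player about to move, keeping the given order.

Label each position W (a win for the player to move) or L (a loss). A position with no legal move is L; any other position is W exactly when some move reaches an L, and L when every move reaches a W.
n=0: no move → L
n=1: no move → L
n=2: W (go to 0, an L position)
n=3: W (go to 0, an L position)
n=4: L (options 2(W), 3(W) are all W)
n=5: W (go to 0, an L position)
n=6: W (go to 4, an L position)
n=7: W (go to 0, an L position)
n=8: W (go to 4, an L position)
n=9: L (options 6(W), 8(W) are all W)

9: L, 5: W, 2: W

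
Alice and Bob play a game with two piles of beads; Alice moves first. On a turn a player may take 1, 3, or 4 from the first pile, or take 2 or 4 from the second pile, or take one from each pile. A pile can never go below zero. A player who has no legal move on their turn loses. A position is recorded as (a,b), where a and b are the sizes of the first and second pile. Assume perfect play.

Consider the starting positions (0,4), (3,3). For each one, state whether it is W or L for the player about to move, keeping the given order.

Label each position W (a win for the player to move) or L (a loss). A position with no legal move is L; any other position is W exactly when some move reaches an L, and L when every move reaches a W.
No move ever increases a pile, so every position that can arise here has a ≤ 3 and b ≤ 4; it is enough to label the cells with 0 ≤ a ≤ 3 and 0 ≤ b ≤ 4.
Every move lowers a or b (never raises either), so fill the grid row by row in increasing a, and left to right within a row: each cell's successors are then already labelled.
      b=0  b=1  b=2  b=3  b=4
a=0:    L    L    W    W    W
a=1:    W    W    W    L    L
a=2:    L    L    W    W    W
a=3:    W    W    W    L    L
Cells with no legal move (terminal, hence L): (0,0), (0,1).
The remaining L cells, each justified by listing all of its moves:
(1,3): moves to (0,3)(W), (1,1)(W), (0,2)(W); every one is W ⇒ L
(1,4): moves to (0,4)(W), (1,2)(W), (1,0)(W), (0,3)(W); every one is W ⇒ L
(2,0): the only move is to (1,0)(W), a W ⇒ L
(2,1): moves to (1,1)(W), (1,0)(W); every one is W ⇒ L
(3,3): moves to (2,3)(W), (0,3)(W), (3,1)(W), (2,2)(W); every one is W ⇒ L
(3,4): moves to (2,4)(W), (0,4)(W), (3,2)(W), (3,0)(W), (2,3)(W); every one is W ⇒ L
Every other cell has at least one move into one of the L cells above, so it is W.
(0,4): the move to (0,0) reaches an L cell, so W
(3,3): one of the L cells justified above, so L

(0,4): W, (3,3): L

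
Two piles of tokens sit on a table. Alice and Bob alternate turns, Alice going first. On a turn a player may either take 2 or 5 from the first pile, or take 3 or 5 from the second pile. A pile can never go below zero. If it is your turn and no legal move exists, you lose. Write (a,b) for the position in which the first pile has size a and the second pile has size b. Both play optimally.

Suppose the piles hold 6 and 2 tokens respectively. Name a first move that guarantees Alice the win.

Move to (4,2).

Compute win/loss labels from the base case upward. A position with no move is L. Any other position is W if it can reach an L in one move, else L.
No move ever increases a pile, so every position that can arise here has a ≤ 6 and b ≤ 2; it is enough to label the cells with 0 ≤ a ≤ 6 and 0 ≤ b ≤ 2.
Every move lowers a or b (never raises either), so fill the grid row by row in increasing a, and left to right within a row: each cell's successors are then already labelled.
      b=0  b=1  b=2
a=0:    L    L    L
a=1:    L    L    L
a=2:    W    W    W
a=3:    W    W    W
a=4:    L    L    L
a=5:    W    W    W
a=6:    W    W    W
Cells with no legal move (terminal, hence L): (0,0), (0,1), (0,2), (1,0), (1,1), (1,2).
The remaining L cells, each justified by listing all of its moves:
(4,0): L (sole option (2,0)(W) is W)
(4,1): L (sole option (2,1)(W) is W)
(4,2): L (sole option (2,2)(W) is W)
Every other cell has at least one move into one of the L cells above, so it is W.
From (6,2), the L positions reachable in one move are: (4,2), (1,2). Any move reaching one of these is winning.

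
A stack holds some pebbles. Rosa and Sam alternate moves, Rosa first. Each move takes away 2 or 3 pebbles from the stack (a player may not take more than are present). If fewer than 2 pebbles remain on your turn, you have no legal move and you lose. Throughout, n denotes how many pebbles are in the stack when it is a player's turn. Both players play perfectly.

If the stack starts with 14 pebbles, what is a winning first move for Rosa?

Use the standard recursion: the mover loses at a terminal position; elsewhere, the mover wins exactly when some move hands the opponent an L position.
n=0: no move → L
n=1: no move → L
n=2: W (go to 0, an L position)
n=3: W (go to 1, an L position)
n=4: W (go to 1, an L position)
n=5: L (options 3(W), 2(W) are all W)
n=6: L (options 4(W), 3(W) are all W)
n=7: W (go to 5, an L position)
n=8: W (go to 6, an L position)
n=9: W (go to 6, an L position)
n=10: L (options 8(W), 7(W) are all W)
n=11: L (options 9(W), 8(W) are all W)
n=12: W (go to 10, an L position)
n=13: W (go to 11, an L position)
n=14: W (go to 11, an L position)
From 14, the L positions reachable in one move are: 11.

Remove 3, leaving 11.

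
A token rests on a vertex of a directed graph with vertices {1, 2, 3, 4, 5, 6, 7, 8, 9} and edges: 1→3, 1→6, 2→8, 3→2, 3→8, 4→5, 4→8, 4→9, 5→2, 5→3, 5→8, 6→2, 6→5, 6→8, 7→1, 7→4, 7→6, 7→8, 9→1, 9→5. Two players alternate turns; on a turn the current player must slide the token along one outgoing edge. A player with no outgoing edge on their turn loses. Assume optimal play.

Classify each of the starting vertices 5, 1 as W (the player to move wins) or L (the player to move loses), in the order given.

5: W, 1: L

Positions with no move are L. A position that does have a move is losing for the player to move precisely when every available move leads to a winning position for the opponent. Fill in the labels:
Every edge goes from a vertex to one that appears earlier in the order 8, 2, 3, 5, 6, 1, 9, 4, 7, so processing vertices in that order labels each vertex after all of its successors.
8: no outgoing edge → L
2: →8(L), so W
3: →8(L), so W
5: →8(L), so W
6: →8(L), so W
1: →6(W), 3(W) — all W, so L
9: →1(L), so W
4: →8(L), so W
7: →1(L), so W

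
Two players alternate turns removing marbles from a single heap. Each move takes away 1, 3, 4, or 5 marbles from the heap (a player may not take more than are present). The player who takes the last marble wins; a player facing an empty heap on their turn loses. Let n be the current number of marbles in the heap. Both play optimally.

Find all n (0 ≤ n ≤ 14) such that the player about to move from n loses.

0, 2, 8, 10

Use the standard recursion: the mover loses at a terminal position; elsewhere, the mover wins exactly when some move hands the opponent an L position.
n=0: no move → L
n=1: →0(L), so W
n=2: →1(W) only, which is W, so L
n=3: →2(L), so W
n=4: →0(L), so W
n=5: →2(L), so W
n=6: →2(L), so W
n=7: →2(L), so W
n=8: →7(W), 5(W), 4(W), 3(W) — all W, so L
n=9: →8(L), so W
n=10: →9(W), 7(W), 6(W), 5(W) — all W, so L
n=11: →10(L), so W
n=12: →8(L), so W
n=13: →10(L), so W
n=14: →10(L), so W
Reading off the rows marked L gives the requested list; there are 4 such values of n.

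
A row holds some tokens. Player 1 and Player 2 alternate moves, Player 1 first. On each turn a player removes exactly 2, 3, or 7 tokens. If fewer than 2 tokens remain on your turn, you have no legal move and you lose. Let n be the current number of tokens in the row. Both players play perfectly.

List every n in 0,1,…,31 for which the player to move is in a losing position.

Use the standard recursion: the mover loses at a terminal position; elsewhere, the mover wins exactly when some move hands the opponent an L position.
n=0: no move → L
n=1: no move → L
n=2: →0(L), so W
n=3: →1(L), so W
n=4: →1(L), so W
n=5: →3(W), 2(W) — all W, so L
n=6: →4(W), 3(W) — all W, so L
n=7: →5(L), so W
n=8: →6(L), so W
n=9: →6(L), so W
n=10: →8(W), 7(W), 3(W) — all W, so L
n=11: →9(W), 8(W), 4(W) — all W, so L
n=12: →10(L), so W
n=13: →11(L), so W
n=14: →11(L), so W
n=15: →13(W), 12(W), 8(W) — all W, so L
n=16: →14(W), 13(W), 9(W) — all W, so L
n=17: →15(L), so W
n=18: →16(L), so W
n=19: →16(L), so W
n=20: →18(W), 17(W), 13(W) — all W, so L
n=21: →19(W), 18(W), 14(W) — all W, so L
n=22: →20(L), so W
n=23: →21(L), so W
n=24: →21(L), so W
n=25: →23(W), 22(W), 18(W) — all W, so L
n=26: →24(W), 23(W), 19(W) — all W, so L
n=27: →25(L), so W
n=28: →26(L), so W
n=29: →26(L), so W
n=30: →28(W), 27(W), 23(W) — all W, so L
n=31: →29(W), 28(W), 24(W) — all W, so L
Reading off the rows marked L gives the requested list; there are 14 such values of n.

0, 1, 5, 6, 10, 11, 15, 16, 20, 21, 25, 26, 30, 31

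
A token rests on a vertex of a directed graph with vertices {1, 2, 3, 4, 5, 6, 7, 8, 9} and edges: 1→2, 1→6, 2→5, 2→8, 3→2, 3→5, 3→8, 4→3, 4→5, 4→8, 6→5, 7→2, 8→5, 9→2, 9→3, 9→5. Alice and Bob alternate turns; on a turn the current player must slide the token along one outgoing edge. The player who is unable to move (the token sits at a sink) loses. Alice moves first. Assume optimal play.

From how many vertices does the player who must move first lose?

3

Positions with no move are L. A position that does have a move is losing for the player to move precisely when every available move leads to a winning position for the opponent. Fill in the labels:
Every edge goes from a vertex to one that appears earlier in the order 5, 8, 2, 3, 4, 7, 6, 9, 1, so processing vertices in that order labels each vertex after all of its successors.
5: no outgoing edge → L
8: can move to 5, which is L ⇒ W
2: can move to 5, which is L ⇒ W
3: can move to 5, which is L ⇒ W
4: can move to 5, which is L ⇒ W
7: the only move is to 2(W), a W ⇒ L
6: can move to 5, which is L ⇒ W
9: can move to 5, which is L ⇒ W
1: moves to 6(W), 2(W); every one is W ⇒ L
The L vertices are 1, 5, 7; that is 3 in all.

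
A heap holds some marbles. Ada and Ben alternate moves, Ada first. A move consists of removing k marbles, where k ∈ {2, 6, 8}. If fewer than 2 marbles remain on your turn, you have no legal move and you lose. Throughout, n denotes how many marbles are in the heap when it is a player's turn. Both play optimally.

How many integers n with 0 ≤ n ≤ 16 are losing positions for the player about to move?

Build the W/L table. Terminal = L. A non-terminal position is W if it has a move to some L; otherwise it is L.
n=0: no move → L
n=1: no move → L
n=2: reaches L-position 0 → W
n=3: reaches L-position 1 → W
n=4: only reaches 2(W), which is W → L
n=5: only reaches 3(W), which is W → L
n=6: reaches L-position 4 → W
n=7: reaches L-position 5 → W
n=8: reaches L-position 0 → W
n=9: reaches L-position 1 → W
n=10: reaches L-position 4 → W
n=11: reaches L-position 5 → W
n=12: reaches L-position 4 → W
n=13: reaches L-position 5 → W
n=14: only reaches 12(W), 8(W), 6(W), all W → L
n=15: only reaches 13(W), 9(W), 7(W), all W → L
n=16: reaches L-position 14 → W
L entries with 0 ≤ n ≤ 16: n = 0, 1, 4, 5, 14, 15; that makes 6.

6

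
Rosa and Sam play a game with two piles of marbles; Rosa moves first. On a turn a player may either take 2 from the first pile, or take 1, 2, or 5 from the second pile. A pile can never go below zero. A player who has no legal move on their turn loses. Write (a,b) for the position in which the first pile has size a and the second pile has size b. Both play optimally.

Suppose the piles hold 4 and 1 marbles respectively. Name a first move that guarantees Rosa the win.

Move to (2,1).

Label each position W (a win for the player to move) or L (a loss). A position with no legal move is L; any other position is W exactly when some move reaches an L, and L when every move reaches a W.
No move ever increases a pile, so every position that can arise here has a ≤ 4 and b ≤ 1; it is enough to label the cells with 0 ≤ a ≤ 4 and 0 ≤ b ≤ 1.
Every move lowers a or b (never raises either), so fill the grid row by row in increasing a, and left to right within a row: each cell's successors are then already labelled.
      b=0  b=1
a=0:    L    W
a=1:    L    W
a=2:    W    L
a=3:    W    L
a=4:    L    W
Cells with no legal move (terminal, hence L): (0,0), (1,0).
The remaining L cells, each justified by listing all of its moves:
(2,1): only reaches (0,1)(W), (2,0)(W), all W → L
(3,1): only reaches (1,1)(W), (3,0)(W), all W → L
(4,0): only reaches (2,0)(W), which is W → L
Every other cell has at least one move into one of the L cells above, so it is W.
From (4,1), the L positions reachable in one move are: (2,1), (4,0). Any move reaching one of these is winning.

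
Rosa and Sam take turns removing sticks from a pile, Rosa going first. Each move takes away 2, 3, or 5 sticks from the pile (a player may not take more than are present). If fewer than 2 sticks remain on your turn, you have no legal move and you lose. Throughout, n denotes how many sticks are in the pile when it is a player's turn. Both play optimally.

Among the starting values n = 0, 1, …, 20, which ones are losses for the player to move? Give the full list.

0, 1, 7, 8, 14, 15

Use the standard recursion: the mover loses at a terminal position; elsewhere, the mover wins exactly when some move hands the opponent an L position.
n=0: no move → L
n=1: no move → L
n=2: →0(L), so W
n=3: →1(L), so W
n=4: →1(L), so W
n=5: →0(L), so W
n=6: →1(L), so W
n=7: →5(W), 4(W), 2(W) — all W, so L
n=8: →6(W), 5(W), 3(W) — all W, so L
n=9: →7(L), so W
n=10: →8(L), so W
n=11: →8(L), so W
n=12: →7(L), so W
n=13: →8(L), so W
n=14: →12(W), 11(W), 9(W) — all W, so L
n=15: →13(W), 12(W), 10(W) — all W, so L
n=16: →14(L), so W
n=17: →15(L), so W
n=18: →15(L), so W
n=19: →14(L), so W
n=20: →15(L), so W
Reading off the rows marked L gives the requested list; there are 6 such values of n.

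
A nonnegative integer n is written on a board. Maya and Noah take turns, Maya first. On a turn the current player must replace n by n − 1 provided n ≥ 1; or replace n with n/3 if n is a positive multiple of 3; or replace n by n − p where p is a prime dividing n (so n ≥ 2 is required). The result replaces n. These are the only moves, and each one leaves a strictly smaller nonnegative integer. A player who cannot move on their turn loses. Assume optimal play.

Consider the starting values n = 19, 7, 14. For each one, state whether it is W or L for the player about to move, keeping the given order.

Label each position W (a win for the player to move) or L (a loss). A position with no legal move is L; any other position is W exactly when some move reaches an L, and L when every move reaches a W.
n=0: no move → L
n=1: reaches L-position 0 → W
n=2: reaches L-position 0 → W
n=3: reaches L-position 0 → W
n=4: only reaches 2(W), 3(W), all W → L
n=5: reaches L-position 0 → W
n=6: reaches L-position 4 → W
n=7: reaches L-position 0 → W
n=8: only reaches 6(W), 7(W), all W → L
n=9: reaches L-position 8 → W
n=10: reaches L-position 8 → W
n=11: reaches L-position 0 → W
n=12: reaches L-position 4 → W
n=13: reaches L-position 0 → W
n=14: only reaches 7(W), 12(W), 13(W), all W → L
n=15: reaches L-position 14 → W
n=16: reaches L-position 14 → W
n=17: reaches L-position 0 → W
n=18: only reaches 6(W), 15(W), 16(W), 17(W), all W → L
n=19: reaches L-position 0 → W

19: W, 7: W, 14: L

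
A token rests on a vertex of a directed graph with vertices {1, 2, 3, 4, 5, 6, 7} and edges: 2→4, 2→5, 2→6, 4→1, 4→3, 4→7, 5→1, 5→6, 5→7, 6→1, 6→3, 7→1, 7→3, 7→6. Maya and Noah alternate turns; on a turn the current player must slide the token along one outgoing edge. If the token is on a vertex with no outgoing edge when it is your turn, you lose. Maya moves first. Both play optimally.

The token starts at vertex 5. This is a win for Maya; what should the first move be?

Move to 1.

Compute win/loss labels from the base case upward. A position with no move is L. Any other position is W if it can reach an L in one move, else L.
Every edge goes from a vertex to one that appears earlier in the order 3, 1, 6, 7, 4, 5, 2, so processing vertices in that order labels each vertex after all of its successors.
3: no outgoing edge → L
1: no outgoing edge → L
6: W (go to 1, an L position)
7: W (go to 1, an L position)
4: W (go to 1, an L position)
5: W (go to 1, an L position)
2: L (options 5(W), 4(W), 6(W) are all W)
From 5, the L positions reachable in one move are: 1.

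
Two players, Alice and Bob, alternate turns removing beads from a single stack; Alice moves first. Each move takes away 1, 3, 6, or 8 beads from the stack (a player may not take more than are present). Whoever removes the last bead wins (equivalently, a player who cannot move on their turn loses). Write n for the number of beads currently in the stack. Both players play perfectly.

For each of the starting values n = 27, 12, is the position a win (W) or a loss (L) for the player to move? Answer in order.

Positions with no move are L. A position that does have a move is losing for the player to move precisely when every available move leads to a winning position for the opponent. Fill in the labels:
n=0: no move → L
n=1: →0(L), so W
n=2: →1(W) only, which is W, so L
n=3: →2(L), so W
n=4: →3(W), 1(W) — all W, so L
n=5: →4(L), so W
n=6: →0(L), so W
n=7: →4(L), so W
n=8: →2(L), so W
n=9: →8(W), 6(W), 3(W), 1(W) — all W, so L
n=10: →9(L), so W
n=11: →10(W), 8(W), 5(W), 3(W) — all W, so L
n=12: →11(L), so W
n=13: →12(W), 10(W), 7(W), 5(W) — all W, so L
n=14: →13(L), so W
n=15: →9(L), so W
n=16: →13(L), so W
n=17: →11(L), so W
n=18: →17(W), 15(W), 12(W), 10(W) — all W, so L
n=19: →18(L), so W
n=20: →19(W), 17(W), 14(W), 12(W) — all W, so L
n=21: →20(L), so W
n=22: →21(W), 19(W), 16(W), 14(W) — all W, so L
n=23: →22(L), so W
n=24: →18(L), so W
n=25: →22(L), so W
n=26: →20(L), so W
n=27: →26(W), 24(W), 21(W), 19(W) — all W, so L

27: L, 12: W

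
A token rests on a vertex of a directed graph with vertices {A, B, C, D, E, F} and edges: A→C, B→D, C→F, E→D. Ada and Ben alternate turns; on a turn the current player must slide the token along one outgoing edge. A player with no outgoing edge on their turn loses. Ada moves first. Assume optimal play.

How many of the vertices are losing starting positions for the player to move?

Label each position W (a win for the player to move) or L (a loss). A position with no legal move is L; any other position is W exactly when some move reaches an L, and L when every move reaches a W.
Every edge goes from a vertex to one that appears earlier in the order D, F, E, C, A, B, so processing vertices in that order labels each vertex after all of its successors.
D: no outgoing edge → L
F: no outgoing edge → L
E: →D(L), so W
C: →F(L), so W
A: →C(W) only, which is W, so L
B: →D(L), so W
The L vertices are A, D, F; that is 3 in all.

3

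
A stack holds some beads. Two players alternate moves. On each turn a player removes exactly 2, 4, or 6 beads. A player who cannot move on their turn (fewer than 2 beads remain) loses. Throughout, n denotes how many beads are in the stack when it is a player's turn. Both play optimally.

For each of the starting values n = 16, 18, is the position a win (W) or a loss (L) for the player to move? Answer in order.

16: L, 18: W

Use the standard recursion: the mover loses at a terminal position; elsewhere, the mover wins exactly when some move hands the opponent an L position.
n=0: no move → L
n=1: no move → L
n=2: →0(L), so W
n=3: →1(L), so W
n=4: →0(L), so W
n=5: →1(L), so W
n=6: →0(L), so W
n=7: →1(L), so W
n=8: →6(W), 4(W), 2(W) — all W, so L
n=9: →7(W), 5(W), 3(W) — all W, so L
n=10: →8(L), so W
n=11: →9(L), so W
n=12: →8(L), so W
n=13: →9(L), so W
n=14: →8(L), so W
n=15: →9(L), so W
n=16: →14(W), 12(W), 10(W) — all W, so L
n=17: →15(W), 13(W), 11(W) — all W, so L
n=18: →16(L), so W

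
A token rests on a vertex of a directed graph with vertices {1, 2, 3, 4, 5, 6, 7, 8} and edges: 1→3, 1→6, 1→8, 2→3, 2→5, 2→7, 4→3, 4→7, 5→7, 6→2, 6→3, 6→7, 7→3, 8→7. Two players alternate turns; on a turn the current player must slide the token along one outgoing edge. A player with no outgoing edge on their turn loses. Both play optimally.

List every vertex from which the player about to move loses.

Label each position W (a win for the player to move) or L (a loss). A position with no legal move is L; any other position is W exactly when some move reaches an L, and L when every move reaches a W.
Every edge goes from a vertex to one that appears earlier in the order 3, 7, 4, 5, 2, 6, 8, 1, so processing vertices in that order labels each vertex after all of its successors.
3: no outgoing edge → L
7: W (go to 3, an L position)
4: W (go to 3, an L position)
5: L (sole option 7(W) is W)
2: W (go to 5, an L position)
6: W (go to 3, an L position)
8: L (sole option 7(W) is W)
1: W (go to 8, an L position)
The losing starting vertices are exactly the entries labelled L in this table (3 of them).

3, 5, 8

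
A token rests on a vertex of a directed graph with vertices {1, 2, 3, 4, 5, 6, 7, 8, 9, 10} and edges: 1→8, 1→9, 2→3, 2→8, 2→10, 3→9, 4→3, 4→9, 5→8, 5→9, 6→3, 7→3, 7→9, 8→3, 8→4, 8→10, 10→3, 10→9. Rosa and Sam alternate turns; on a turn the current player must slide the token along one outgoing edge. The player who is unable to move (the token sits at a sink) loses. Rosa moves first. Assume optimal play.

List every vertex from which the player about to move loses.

6, 8, 9

Use the standard recursion: the mover loses at a terminal position; elsewhere, the mover wins exactly when some move hands the opponent an L position.
Every edge goes from a vertex to one that appears earlier in the order 9, 3, 10, 4, 8, 2, 5, 7, 6, 1, so processing vertices in that order labels each vertex after all of its successors.
9: no outgoing edge → L
3: can move to 9, which is L ⇒ W
10: can move to 9, which is L ⇒ W
4: can move to 9, which is L ⇒ W
8: moves to 4(W), 10(W), 3(W); every one is W ⇒ L
2: can move to 8, which is L ⇒ W
5: can move to 8, which is L ⇒ W
7: can move to 9, which is L ⇒ W
6: the only move is to 3(W), a W ⇒ L
1: can move to 8, which is L ⇒ W
The losing starting vertices are exactly the entries labelled L in this table (3 of them).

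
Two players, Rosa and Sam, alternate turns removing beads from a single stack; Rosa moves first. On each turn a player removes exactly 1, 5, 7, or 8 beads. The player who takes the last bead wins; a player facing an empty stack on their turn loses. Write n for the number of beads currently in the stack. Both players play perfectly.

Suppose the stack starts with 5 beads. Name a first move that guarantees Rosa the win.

Remove 1, leaving 4.

Label each position W (a win for the player to move) or L (a loss). A position with no legal move is L; any other position is W exactly when some move reaches an L, and L when every move reaches a W.
n=0: no move → L
n=1: reaches L-position 0 → W
n=2: only reaches 1(W), which is W → L
n=3: reaches L-position 2 → W
n=4: only reaches 3(W), which is W → L
n=5: reaches L-position 4 → W
From 5, the L positions reachable in one move are: 4, 0. Any move reaching one of these is winning.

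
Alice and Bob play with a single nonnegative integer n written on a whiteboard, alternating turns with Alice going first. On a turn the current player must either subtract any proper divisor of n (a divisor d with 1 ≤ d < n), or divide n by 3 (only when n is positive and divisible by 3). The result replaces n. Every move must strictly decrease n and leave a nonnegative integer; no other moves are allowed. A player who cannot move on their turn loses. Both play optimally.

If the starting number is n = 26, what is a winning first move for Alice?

Move to 13.

Classify positions by backward induction: terminal positions (no move available) are L. From any other position, the mover wins iff some move reaches an L.
n=0: no move → L
n=1: no move → L
n=2: can move to 1, which is L ⇒ W
n=3: can move to 1, which is L ⇒ W
n=4: moves to 2(W), 3(W); every one is W ⇒ L
n=5: can move to 4, which is L ⇒ W
n=6: can move to 4, which is L ⇒ W
n=7: the only move is to 6(W), a W ⇒ L
n=8: can move to 4, which is L ⇒ W
n=9: moves to 3(W), 6(W), 8(W); every one is W ⇒ L
n=10: can move to 9, which is L ⇒ W
n=11: the only move is to 10(W), a W ⇒ L
n=12: can move to 4, which is L ⇒ W
n=13: the only move is to 12(W), a W ⇒ L
n=14: can move to 7, which is L ⇒ W
n=15: moves to 5(W), 10(W), 12(W), 14(W); every one is W ⇒ L
n=16: can move to 15, which is L ⇒ W
n=17: the only move is to 16(W), a W ⇒ L
n=18: can move to 9, which is L ⇒ W
n=19: the only move is to 18(W), a W ⇒ L
n=20: can move to 15, which is L ⇒ W
n=21: can move to 7, which is L ⇒ W
n=22: can move to 11, which is L ⇒ W
n=23: the only move is to 22(W), a W ⇒ L
n=24: can move to 23, which is L ⇒ W
n=25: moves to 20(W), 24(W); every one is W ⇒ L
n=26: can move to 13, which is L ⇒ W
From 26, the L positions reachable in one move are: 13, 25. Any move reaching one of these is winning.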